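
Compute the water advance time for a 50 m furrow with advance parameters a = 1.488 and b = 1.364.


t = (L/a)^(1/b)
t = (50/1.488)^(1/1.364)
t = 33.602151^(1/1.364)

13.1534 min


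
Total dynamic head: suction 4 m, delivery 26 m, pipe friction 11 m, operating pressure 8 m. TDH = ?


TDH = Hs + Hd + hf + Hp = 4 + 26 + 11 + 8 = 49

49 m


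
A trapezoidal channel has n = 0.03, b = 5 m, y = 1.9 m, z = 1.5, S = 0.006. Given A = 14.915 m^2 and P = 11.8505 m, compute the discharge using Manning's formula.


R = A/P = 14.915/11.8505 = 1.258597
Q = (1/0.03) * 14.915 * 1.258597^(2/3) * 0.006^0.5

44.8920 m^3/s


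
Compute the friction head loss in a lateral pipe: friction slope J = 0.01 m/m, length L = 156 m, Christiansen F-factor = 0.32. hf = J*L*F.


hf = J * L * F = 0.01 * 156 * 0.32 = 0.4992 m

0.4992 m


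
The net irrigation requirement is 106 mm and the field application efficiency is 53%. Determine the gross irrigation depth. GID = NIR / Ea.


Ea = 53% = 0.53
GID = NIR / Ea = 106 / 0.53 = 200.0000 mm

200.0000 mm


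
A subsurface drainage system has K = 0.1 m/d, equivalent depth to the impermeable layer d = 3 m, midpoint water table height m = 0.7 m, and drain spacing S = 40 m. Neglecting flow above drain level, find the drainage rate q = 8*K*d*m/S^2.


q = 8*K*d*m/S^2
q = 8*0.1*3*0.7/40^2
q = 1.6800 / 1600

0.0011 m/d


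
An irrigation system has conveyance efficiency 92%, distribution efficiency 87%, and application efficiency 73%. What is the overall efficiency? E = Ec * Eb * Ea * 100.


Ec = 0.92, Eb = 0.87, Ea = 0.73
E = 0.92 * 0.87 * 0.73 * 100 = 58.4292%

58.4292 %


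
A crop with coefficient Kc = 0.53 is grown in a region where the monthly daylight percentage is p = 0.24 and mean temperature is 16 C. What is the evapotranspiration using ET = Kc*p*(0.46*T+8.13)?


ET = Kc * p * (0.46*T + 8.13)
ET = 0.53 * 0.24 * (0.46*16 + 8.13)
ET = 0.53 * 0.24 * 15.4900

1.9703 mm/day


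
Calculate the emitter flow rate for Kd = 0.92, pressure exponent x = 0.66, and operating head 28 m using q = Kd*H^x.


q = Kd * H^x = 0.92 * 28^0.66 = 0.92 * 9.018292

8.2968 L/h


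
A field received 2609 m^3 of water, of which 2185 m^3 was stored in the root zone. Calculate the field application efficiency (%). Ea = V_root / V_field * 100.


Ea = V_root / V_field * 100 = 2185 / 2609 * 100 = 83.7486%

83.7486 %


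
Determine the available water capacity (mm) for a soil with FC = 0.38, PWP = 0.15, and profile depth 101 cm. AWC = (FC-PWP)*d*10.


AWC = (FC - PWP) * d * 10
AWC = (0.38 - 0.15) * 101 * 10
AWC = 0.2300 * 101 * 10

232.3000 mm


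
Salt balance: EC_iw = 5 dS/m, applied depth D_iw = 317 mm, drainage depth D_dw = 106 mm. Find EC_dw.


EC_dw = EC_iw * D_iw / D_dw
EC_dw = 5 * 317 / 106
EC_dw = 1585 / 106

14.9528 dS/m


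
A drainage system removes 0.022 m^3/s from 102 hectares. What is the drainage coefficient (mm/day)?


DC = Q * 86400 / (A * 10000) * 1000
DC = 0.022 * 86400 / (102 * 10000) * 1000
DC = 1900800.0000 / 1020000

1.8635 mm/day


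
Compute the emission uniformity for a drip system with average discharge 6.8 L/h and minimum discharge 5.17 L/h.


EU = (q_min/q_avg)*100 = (5.17/6.8)*100 = 76.0294%

76.0294 %


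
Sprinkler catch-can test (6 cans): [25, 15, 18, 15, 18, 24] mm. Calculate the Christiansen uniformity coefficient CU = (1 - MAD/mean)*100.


mean = 19.166667 mm
MAD = 3.555556 mm
CU = (1 - 3.555556/19.166667)*100

81.4493 %


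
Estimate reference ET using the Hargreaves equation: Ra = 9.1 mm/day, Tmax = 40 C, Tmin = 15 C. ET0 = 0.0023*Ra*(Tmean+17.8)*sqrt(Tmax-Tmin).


Tmean = (Tmax + Tmin)/2 = (40 + 15)/2 = 27.5
ET0 = 0.0023 * 9.1 * (27.5 + 17.8) * sqrt(40 - 15)
ET0 = 0.0023 * 9.1 * 45.3 * 5.000000

4.7406 mm/day


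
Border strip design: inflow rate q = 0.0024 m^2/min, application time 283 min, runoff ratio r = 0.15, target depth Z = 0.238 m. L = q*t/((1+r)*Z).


L = q*t/((1+r)*Z)
L = 0.0024*283/((1+0.15)*0.238)
L = 0.6792/0.2737

2.4815 m


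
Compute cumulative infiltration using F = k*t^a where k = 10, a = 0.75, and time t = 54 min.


F = k * t^a = 10 * 54^0.75
F = 10 * 19.920275

199.2028 mm


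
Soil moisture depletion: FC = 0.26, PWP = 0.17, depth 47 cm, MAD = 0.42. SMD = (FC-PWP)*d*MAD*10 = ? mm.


SMD = (FC - PWP) * d * MAD * 10
SMD = (0.26 - 0.17) * 47 * 0.42 * 10
SMD = 0.0900 * 47 * 0.42 * 10

17.7660 mm


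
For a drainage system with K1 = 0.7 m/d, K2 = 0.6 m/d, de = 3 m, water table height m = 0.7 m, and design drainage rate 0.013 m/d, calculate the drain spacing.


S^2 = 8*K2*de*m/q + 4*K1*m^2/q
S^2 = 8*0.6*3*0.7/0.013 + 4*0.7*0.7^2/0.013
S = sqrt(880.9231)

29.6803 m


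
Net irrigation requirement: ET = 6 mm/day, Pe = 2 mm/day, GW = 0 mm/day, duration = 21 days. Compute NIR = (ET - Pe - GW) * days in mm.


Daily deficit = ET - Pe - GW = 6 - 2 - 0 = 4 mm/day
NIR = 4 * 21 = 84 mm

84.0000 mm


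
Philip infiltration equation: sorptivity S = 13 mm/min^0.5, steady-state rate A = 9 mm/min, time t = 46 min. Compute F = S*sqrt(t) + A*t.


F = S*sqrt(t) + A*t
F = 13*sqrt(46) + 9*46
F = 13*6.782330 + 414

502.1703 mm


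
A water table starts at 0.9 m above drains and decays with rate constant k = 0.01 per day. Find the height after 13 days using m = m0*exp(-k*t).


m = m0 * exp(-k*t)
m = 0.9 * exp(-0.01 * 13)
m = 0.9 * exp(-0.1300)

0.7903 m


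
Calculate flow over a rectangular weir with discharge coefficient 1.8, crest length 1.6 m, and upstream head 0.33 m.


Q = C * L * H^(3/2) = 1.8 * 1.6 * 0.33^1.5 = 1.8 * 1.6 * 0.189571

0.5460 m^3/s


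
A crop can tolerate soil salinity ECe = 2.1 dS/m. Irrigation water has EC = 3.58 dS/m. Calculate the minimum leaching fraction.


LR = ECiw / (5*ECe - ECiw)
LR = 3.58 / (5*2.1 - 3.58)
LR = 3.58 / 6.9200

0.5173


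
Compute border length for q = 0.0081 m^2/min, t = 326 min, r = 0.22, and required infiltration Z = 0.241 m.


L = q*t/((1+r)*Z)
L = 0.0081*326/((1+0.22)*0.241)
L = 2.6406/0.29402

8.9810 m


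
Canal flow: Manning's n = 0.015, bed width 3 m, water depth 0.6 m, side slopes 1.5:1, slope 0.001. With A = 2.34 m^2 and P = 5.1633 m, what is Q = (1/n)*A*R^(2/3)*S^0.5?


R = A/P = 2.34/5.1633 = 0.453199
Q = (1/0.015) * 2.34 * 0.453199^(2/3) * 0.001^0.5

2.9106 m^3/s


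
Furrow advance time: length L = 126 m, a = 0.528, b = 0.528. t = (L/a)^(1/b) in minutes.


t = (L/a)^(1/b)
t = (126/0.528)^(1/0.528)
t = 238.636364^(1/0.528)

31863.1758 min


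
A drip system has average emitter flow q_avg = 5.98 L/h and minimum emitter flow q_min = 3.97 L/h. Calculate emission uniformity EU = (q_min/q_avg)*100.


EU = (q_min/q_avg)*100 = (3.97/5.98)*100 = 66.3880%

66.3880 %


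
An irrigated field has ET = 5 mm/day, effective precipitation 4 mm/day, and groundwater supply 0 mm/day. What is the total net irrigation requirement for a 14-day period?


Daily deficit = ET - Pe - GW = 5 - 4 - 0 = 1 mm/day
NIR = 1 * 14 = 14 mm

14.0000 mm


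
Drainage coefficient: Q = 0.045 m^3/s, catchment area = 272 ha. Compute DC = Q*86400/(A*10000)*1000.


DC = Q * 86400 / (A * 10000) * 1000
DC = 0.045 * 86400 / (272 * 10000) * 1000
DC = 3888000.0000 / 2720000

1.4294 mm/day


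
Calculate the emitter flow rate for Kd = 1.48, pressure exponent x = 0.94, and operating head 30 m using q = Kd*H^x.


q = Kd * H^x = 1.48 * 30^0.94 = 1.48 * 24.462114

36.2039 L/h


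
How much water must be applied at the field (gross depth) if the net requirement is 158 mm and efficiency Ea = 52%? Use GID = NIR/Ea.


Ea = 52% = 0.52
GID = NIR / Ea = 158 / 0.52 = 303.8462 mm

303.8462 mm


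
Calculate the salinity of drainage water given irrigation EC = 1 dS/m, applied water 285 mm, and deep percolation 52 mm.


EC_dw = EC_iw * D_iw / D_dw
EC_dw = 1 * 285 / 52
EC_dw = 285 / 52

5.4808 dS/m


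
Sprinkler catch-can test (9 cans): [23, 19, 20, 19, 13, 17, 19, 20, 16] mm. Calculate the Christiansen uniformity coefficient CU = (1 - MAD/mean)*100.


mean = 18.444444 mm
MAD = 2.074074 mm
CU = (1 - 2.074074/18.444444)*100

88.7550 %


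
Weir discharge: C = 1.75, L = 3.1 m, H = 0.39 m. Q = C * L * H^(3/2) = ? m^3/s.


Q = C * L * H^(3/2) = 1.75 * 3.1 * 0.39^1.5 = 1.75 * 3.1 * 0.243555

1.3213 m^3/s


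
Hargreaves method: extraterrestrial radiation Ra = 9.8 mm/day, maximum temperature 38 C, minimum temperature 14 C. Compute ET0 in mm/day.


Tmean = (Tmax + Tmin)/2 = (38 + 14)/2 = 26.0
ET0 = 0.0023 * 9.8 * (26.0 + 17.8) * sqrt(38 - 14)
ET0 = 0.0023 * 9.8 * 43.8 * 4.898979

4.8365 mm/day


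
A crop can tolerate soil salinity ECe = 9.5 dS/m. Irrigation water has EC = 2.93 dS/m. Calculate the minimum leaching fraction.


LR = ECiw / (5*ECe - ECiw)
LR = 2.93 / (5*9.5 - 2.93)
LR = 2.93 / 44.5700

0.0657


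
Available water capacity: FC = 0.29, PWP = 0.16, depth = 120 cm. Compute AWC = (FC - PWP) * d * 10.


AWC = (FC - PWP) * d * 10
AWC = (0.29 - 0.16) * 120 * 10
AWC = 0.1300 * 120 * 10

156.0000 mm


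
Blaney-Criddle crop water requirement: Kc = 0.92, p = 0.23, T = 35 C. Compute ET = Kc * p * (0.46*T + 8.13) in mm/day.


ET = Kc * p * (0.46*T + 8.13)
ET = 0.92 * 0.23 * (0.46*35 + 8.13)
ET = 0.92 * 0.23 * 24.2300

5.1271 mm/day


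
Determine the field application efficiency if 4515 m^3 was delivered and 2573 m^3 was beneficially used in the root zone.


Ea = V_root / V_field * 100 = 2573 / 4515 * 100 = 56.9878%

56.9878 %


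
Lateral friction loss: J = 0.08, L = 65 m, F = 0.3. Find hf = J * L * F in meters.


hf = J * L * F = 0.08 * 65 * 0.3 = 1.5600 m

1.5600 m


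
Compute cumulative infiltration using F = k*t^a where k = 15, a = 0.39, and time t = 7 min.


F = k * t^a = 15 * 7^0.39
F = 15 * 2.135936

32.0390 mm


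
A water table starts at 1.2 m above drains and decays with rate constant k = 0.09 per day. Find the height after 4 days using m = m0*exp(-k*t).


m = m0 * exp(-k*t)
m = 1.2 * exp(-0.09 * 4)
m = 1.2 * exp(-0.3600)

0.8372 m


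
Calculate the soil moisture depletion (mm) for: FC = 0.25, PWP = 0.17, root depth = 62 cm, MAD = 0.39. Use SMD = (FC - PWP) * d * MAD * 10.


SMD = (FC - PWP) * d * MAD * 10
SMD = (0.25 - 0.17) * 62 * 0.39 * 10
SMD = 0.0800 * 62 * 0.39 * 10

19.3440 mm


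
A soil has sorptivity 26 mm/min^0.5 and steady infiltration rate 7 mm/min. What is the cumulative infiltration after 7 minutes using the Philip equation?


F = S*sqrt(t) + A*t
F = 26*sqrt(7) + 7*7
F = 26*2.645751 + 49

117.7895 mm


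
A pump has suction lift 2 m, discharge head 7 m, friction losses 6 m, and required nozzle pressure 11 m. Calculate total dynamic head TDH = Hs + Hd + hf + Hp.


TDH = Hs + Hd + hf + Hp = 2 + 7 + 6 + 11 = 26

26 m


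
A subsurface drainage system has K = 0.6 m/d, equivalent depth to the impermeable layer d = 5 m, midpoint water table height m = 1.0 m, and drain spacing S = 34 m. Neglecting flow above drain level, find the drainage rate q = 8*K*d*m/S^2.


q = 8*K*d*m/S^2
q = 8*0.6*5*1.0/34^2
q = 24.0000 / 1156

0.0208 m/d


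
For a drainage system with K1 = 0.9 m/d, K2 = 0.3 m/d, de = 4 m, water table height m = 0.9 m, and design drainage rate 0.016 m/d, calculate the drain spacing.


S^2 = 8*K2*de*m/q + 4*K1*m^2/q
S^2 = 8*0.3*4*0.9/0.016 + 4*0.9*0.9^2/0.016
S = sqrt(722.2500)

26.8747 m


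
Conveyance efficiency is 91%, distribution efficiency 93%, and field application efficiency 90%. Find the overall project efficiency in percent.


Ec = 0.91, Eb = 0.93, Ea = 0.9
E = 0.91 * 0.93 * 0.9 * 100 = 76.1670%

76.1670 %


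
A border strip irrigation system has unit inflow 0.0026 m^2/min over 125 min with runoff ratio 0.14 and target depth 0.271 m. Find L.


L = q*t/((1+r)*Z)
L = 0.0026*125/((1+0.14)*0.271)
L = 0.325/0.30894

1.0520 m


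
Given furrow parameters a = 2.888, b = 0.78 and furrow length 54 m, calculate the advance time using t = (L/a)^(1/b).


t = (L/a)^(1/b)
t = (54/2.888)^(1/0.78)
t = 18.698061^(1/0.78)

42.7079 min


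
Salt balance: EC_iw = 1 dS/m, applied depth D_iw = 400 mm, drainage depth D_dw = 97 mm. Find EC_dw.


EC_dw = EC_iw * D_iw / D_dw
EC_dw = 1 * 400 / 97
EC_dw = 400 / 97

4.1237 dS/m


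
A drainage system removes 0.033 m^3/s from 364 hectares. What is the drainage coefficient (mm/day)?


DC = Q * 86400 / (A * 10000) * 1000
DC = 0.033 * 86400 / (364 * 10000) * 1000
DC = 2851200.0000 / 3640000

0.7833 mm/day


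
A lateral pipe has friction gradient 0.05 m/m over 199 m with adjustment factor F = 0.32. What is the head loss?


hf = J * L * F = 0.05 * 199 * 0.32 = 3.1840 m

3.1840 m


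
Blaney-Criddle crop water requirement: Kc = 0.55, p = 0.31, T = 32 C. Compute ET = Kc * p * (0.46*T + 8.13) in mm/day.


ET = Kc * p * (0.46*T + 8.13)
ET = 0.55 * 0.31 * (0.46*32 + 8.13)
ET = 0.55 * 0.31 * 22.8500

3.8959 mm/day


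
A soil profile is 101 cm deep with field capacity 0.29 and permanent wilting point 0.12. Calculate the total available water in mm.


AWC = (FC - PWP) * d * 10
AWC = (0.29 - 0.12) * 101 * 10
AWC = 0.1700 * 101 * 10

171.7000 mm


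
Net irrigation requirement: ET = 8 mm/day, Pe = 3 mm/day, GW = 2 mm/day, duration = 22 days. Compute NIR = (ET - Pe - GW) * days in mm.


Daily deficit = ET - Pe - GW = 8 - 3 - 2 = 3 mm/day
NIR = 3 * 22 = 66 mm

66.0000 mm


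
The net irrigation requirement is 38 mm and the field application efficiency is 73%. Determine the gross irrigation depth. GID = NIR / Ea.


Ea = 73% = 0.73
GID = NIR / Ea = 38 / 0.73 = 52.0548 mm

52.0548 mm


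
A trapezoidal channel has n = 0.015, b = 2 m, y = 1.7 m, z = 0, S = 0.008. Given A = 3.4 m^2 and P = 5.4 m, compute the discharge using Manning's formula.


R = A/P = 3.4/5.4 = 0.629630
Q = (1/0.015) * 3.4 * 0.629630^(2/3) * 0.008^0.5

14.8933 m^3/s


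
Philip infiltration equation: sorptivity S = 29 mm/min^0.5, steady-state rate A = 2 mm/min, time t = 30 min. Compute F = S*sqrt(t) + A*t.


F = S*sqrt(t) + A*t
F = 29*sqrt(30) + 2*30
F = 29*5.477226 + 60

218.8396 mm


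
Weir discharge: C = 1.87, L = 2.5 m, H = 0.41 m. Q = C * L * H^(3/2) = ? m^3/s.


Q = C * L * H^(3/2) = 1.87 * 2.5 * 0.41^1.5 = 1.87 * 2.5 * 0.262528

1.2273 m^3/s


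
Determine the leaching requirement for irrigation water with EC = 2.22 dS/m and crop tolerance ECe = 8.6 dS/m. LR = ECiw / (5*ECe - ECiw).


LR = ECiw / (5*ECe - ECiw)
LR = 2.22 / (5*8.6 - 2.22)
LR = 2.22 / 40.7800

0.0544


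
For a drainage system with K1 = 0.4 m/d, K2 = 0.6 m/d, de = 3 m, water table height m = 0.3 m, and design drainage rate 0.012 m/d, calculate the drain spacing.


S^2 = 8*K2*de*m/q + 4*K1*m^2/q
S^2 = 8*0.6*3*0.3/0.012 + 4*0.4*0.3^2/0.012
S = sqrt(372.0000)

19.2873 m


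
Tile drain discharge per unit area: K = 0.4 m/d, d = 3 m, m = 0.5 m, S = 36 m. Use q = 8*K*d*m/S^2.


q = 8*K*d*m/S^2
q = 8*0.4*3*0.5/36^2
q = 4.8000 / 1296

0.0037 m/d


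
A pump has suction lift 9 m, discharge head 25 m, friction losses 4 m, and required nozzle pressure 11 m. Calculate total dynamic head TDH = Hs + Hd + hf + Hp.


TDH = Hs + Hd + hf + Hp = 9 + 25 + 4 + 11 = 49

49 m


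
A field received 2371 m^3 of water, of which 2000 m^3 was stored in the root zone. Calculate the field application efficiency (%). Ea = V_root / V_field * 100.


Ea = V_root / V_field * 100 = 2000 / 2371 * 100 = 84.3526%

84.3526 %


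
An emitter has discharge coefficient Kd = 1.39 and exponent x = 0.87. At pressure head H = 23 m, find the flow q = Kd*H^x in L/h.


q = Kd * H^x = 1.39 * 23^0.87 = 1.39 * 15.300415

21.2676 L/h


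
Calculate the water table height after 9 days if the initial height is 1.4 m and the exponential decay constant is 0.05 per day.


m = m0 * exp(-k*t)
m = 1.4 * exp(-0.05 * 9)
m = 1.4 * exp(-0.4500)

0.8927 m


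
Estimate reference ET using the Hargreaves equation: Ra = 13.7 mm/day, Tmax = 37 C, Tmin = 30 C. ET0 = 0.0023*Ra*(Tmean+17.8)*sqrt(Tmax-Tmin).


Tmean = (Tmax + Tmin)/2 = (37 + 30)/2 = 33.5
ET0 = 0.0023 * 13.7 * (33.5 + 17.8) * sqrt(37 - 30)
ET0 = 0.0023 * 13.7 * 51.3 * 2.645751

4.2768 mm/day


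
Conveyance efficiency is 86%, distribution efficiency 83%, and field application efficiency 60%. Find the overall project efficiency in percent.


Ec = 0.86, Eb = 0.83, Ea = 0.6
E = 0.86 * 0.83 * 0.6 * 100 = 42.8280%

42.8280 %


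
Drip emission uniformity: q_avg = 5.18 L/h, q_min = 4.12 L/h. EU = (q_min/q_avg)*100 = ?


EU = (q_min/q_avg)*100 = (4.12/5.18)*100 = 79.5367%

79.5367 %


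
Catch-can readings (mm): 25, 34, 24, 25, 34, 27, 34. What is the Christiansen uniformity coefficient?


mean = 29.000000 mm
MAD = 4.285714 mm
CU = (1 - 4.285714/29.000000)*100

85.2217 %


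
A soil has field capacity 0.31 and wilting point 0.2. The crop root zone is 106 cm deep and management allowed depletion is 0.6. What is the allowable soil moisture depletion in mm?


SMD = (FC - PWP) * d * MAD * 10
SMD = (0.31 - 0.2) * 106 * 0.6 * 10
SMD = 0.1100 * 106 * 0.6 * 10

69.9600 mm


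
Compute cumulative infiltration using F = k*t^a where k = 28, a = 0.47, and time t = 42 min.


F = k * t^a = 28 * 42^0.47
F = 28 * 5.793315

162.2128 mm


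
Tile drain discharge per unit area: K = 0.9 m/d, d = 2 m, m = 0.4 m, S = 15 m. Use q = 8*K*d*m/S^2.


q = 8*K*d*m/S^2
q = 8*0.9*2*0.4/15^2
q = 5.7600 / 225

0.0256 m/d


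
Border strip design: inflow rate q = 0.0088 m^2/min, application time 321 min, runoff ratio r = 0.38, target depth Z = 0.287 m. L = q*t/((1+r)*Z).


L = q*t/((1+r)*Z)
L = 0.0088*321/((1+0.38)*0.287)
L = 2.8248/0.39606

7.1323 m


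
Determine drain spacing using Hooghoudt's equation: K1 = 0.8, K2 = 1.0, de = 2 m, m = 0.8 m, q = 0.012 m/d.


S^2 = 8*K2*de*m/q + 4*K1*m^2/q
S^2 = 8*1.0*2*0.8/0.012 + 4*0.8*0.8^2/0.012
S = sqrt(1237.3333)

35.1757 m


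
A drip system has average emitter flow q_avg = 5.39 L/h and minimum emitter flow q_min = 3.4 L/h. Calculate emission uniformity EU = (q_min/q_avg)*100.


EU = (q_min/q_avg)*100 = (3.4/5.39)*100 = 63.0798%

63.0798 %


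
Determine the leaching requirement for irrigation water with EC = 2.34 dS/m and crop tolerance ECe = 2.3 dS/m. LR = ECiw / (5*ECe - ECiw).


LR = ECiw / (5*ECe - ECiw)
LR = 2.34 / (5*2.3 - 2.34)
LR = 2.34 / 9.1600

0.2555


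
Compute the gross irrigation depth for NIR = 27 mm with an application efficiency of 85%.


Ea = 85% = 0.85
GID = NIR / Ea = 27 / 0.85 = 31.7647 mm

31.7647 mm


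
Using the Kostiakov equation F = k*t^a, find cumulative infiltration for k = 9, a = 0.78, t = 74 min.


F = k * t^a = 9 * 74^0.78
F = 9 * 28.707855

258.3707 mm


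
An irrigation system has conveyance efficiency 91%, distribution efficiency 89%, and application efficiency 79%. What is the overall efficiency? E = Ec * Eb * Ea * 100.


Ec = 0.91, Eb = 0.89, Ea = 0.79
E = 0.91 * 0.89 * 0.79 * 100 = 63.9821%

63.9821 %


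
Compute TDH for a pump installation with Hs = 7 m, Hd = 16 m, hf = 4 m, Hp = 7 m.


TDH = Hs + Hd + hf + Hp = 7 + 16 + 4 + 7 = 34

34 m


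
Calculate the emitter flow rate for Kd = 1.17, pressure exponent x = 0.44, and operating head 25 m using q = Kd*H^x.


q = Kd * H^x = 1.17 * 25^0.44 = 1.17 * 4.121863

4.8226 L/h


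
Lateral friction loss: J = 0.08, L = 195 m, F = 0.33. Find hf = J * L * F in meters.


hf = J * L * F = 0.08 * 195 * 0.33 = 5.1480 m

5.1480 m


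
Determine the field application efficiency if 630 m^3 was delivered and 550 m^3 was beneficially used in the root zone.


Ea = V_root / V_field * 100 = 550 / 630 * 100 = 87.3016%

87.3016 %


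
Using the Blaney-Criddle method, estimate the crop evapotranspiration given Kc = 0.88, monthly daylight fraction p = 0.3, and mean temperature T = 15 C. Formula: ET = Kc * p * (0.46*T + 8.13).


ET = Kc * p * (0.46*T + 8.13)
ET = 0.88 * 0.3 * (0.46*15 + 8.13)
ET = 0.88 * 0.3 * 15.0300

3.9679 mm/day


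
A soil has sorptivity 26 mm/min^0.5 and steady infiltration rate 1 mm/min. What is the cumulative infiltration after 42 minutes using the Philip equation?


F = S*sqrt(t) + A*t
F = 26*sqrt(42) + 1*42
F = 26*6.480741 + 42

210.4993 mm


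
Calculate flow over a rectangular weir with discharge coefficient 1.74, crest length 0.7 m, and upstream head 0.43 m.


Q = C * L * H^(3/2) = 1.74 * 0.7 * 0.43^1.5 = 1.74 * 0.7 * 0.281970

0.3434 m^3/s


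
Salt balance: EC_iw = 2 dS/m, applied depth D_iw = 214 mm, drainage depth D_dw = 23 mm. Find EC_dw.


EC_dw = EC_iw * D_iw / D_dw
EC_dw = 2 * 214 / 23
EC_dw = 428 / 23

18.6087 dS/m


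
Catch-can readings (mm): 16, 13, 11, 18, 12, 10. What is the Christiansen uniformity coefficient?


mean = 13.333333 mm
MAD = 2.444444 mm
CU = (1 - 2.444444/13.333333)*100

81.6667 %


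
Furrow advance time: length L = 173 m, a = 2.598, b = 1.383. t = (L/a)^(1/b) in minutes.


t = (L/a)^(1/b)
t = (173/2.598)^(1/1.383)
t = 66.589684^(1/1.383)

20.8182 min


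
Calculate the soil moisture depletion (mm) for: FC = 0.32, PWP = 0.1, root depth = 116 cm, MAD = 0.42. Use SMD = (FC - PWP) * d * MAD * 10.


SMD = (FC - PWP) * d * MAD * 10
SMD = (0.32 - 0.1) * 116 * 0.42 * 10
SMD = 0.2200 * 116 * 0.42 * 10

107.1840 mm


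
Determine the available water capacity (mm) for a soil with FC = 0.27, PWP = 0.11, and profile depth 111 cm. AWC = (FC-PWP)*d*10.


AWC = (FC - PWP) * d * 10
AWC = (0.27 - 0.11) * 111 * 10
AWC = 0.1600 * 111 * 10

177.6000 mm


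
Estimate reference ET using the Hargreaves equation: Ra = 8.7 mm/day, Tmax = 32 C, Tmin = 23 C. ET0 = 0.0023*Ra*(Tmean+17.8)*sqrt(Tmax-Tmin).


Tmean = (Tmax + Tmin)/2 = (32 + 23)/2 = 27.5
ET0 = 0.0023 * 8.7 * (27.5 + 17.8) * sqrt(32 - 23)
ET0 = 0.0023 * 8.7 * 45.3 * 3.000000

2.7194 mm/day


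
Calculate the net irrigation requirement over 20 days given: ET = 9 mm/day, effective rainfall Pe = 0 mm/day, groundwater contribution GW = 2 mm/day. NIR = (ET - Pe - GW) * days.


Daily deficit = ET - Pe - GW = 9 - 0 - 2 = 7 mm/day
NIR = 7 * 20 = 140 mm

140.0000 mm


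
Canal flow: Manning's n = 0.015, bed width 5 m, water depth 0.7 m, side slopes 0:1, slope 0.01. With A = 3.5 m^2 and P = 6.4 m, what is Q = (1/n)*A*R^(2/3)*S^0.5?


R = A/P = 3.5/6.4 = 0.546875
Q = (1/0.015) * 3.5 * 0.546875^(2/3) * 0.01^0.5

15.6040 m^3/s


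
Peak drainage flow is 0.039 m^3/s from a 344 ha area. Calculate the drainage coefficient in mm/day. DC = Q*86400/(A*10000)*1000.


DC = Q * 86400 / (A * 10000) * 1000
DC = 0.039 * 86400 / (344 * 10000) * 1000
DC = 3369600.0000 / 3440000

0.9795 mm/day


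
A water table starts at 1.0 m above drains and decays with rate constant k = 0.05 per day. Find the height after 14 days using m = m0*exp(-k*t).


m = m0 * exp(-k*t)
m = 1.0 * exp(-0.05 * 14)
m = 1.0 * exp(-0.7000)

0.4966 m


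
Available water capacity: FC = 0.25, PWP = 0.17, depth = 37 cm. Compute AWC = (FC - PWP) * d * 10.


AWC = (FC - PWP) * d * 10
AWC = (0.25 - 0.17) * 37 * 10
AWC = 0.0800 * 37 * 10

29.6000 mm


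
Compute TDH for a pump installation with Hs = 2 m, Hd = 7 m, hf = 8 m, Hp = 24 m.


TDH = Hs + Hd + hf + Hp = 2 + 7 + 8 + 24 = 41

41 m


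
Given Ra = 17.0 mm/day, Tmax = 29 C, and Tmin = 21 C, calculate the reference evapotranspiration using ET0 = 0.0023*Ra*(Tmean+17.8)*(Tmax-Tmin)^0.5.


Tmean = (Tmax + Tmin)/2 = (29 + 21)/2 = 25.0
ET0 = 0.0023 * 17.0 * (25.0 + 17.8) * sqrt(29 - 21)
ET0 = 0.0023 * 17.0 * 42.8 * 2.828427

4.7333 mm/day


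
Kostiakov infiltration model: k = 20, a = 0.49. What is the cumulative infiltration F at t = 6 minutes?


F = k * t^a = 20 * 6^0.49
F = 20 * 2.405992

48.1198 mm


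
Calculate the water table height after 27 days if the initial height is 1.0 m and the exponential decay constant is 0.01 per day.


m = m0 * exp(-k*t)
m = 1.0 * exp(-0.01 * 27)
m = 1.0 * exp(-0.2700)

0.7634 m


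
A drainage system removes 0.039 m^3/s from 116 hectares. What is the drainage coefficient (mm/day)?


DC = Q * 86400 / (A * 10000) * 1000
DC = 0.039 * 86400 / (116 * 10000) * 1000
DC = 3369600.0000 / 1160000

2.9048 mm/day


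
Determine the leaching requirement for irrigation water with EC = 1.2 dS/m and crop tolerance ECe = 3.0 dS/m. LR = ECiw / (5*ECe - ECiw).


LR = ECiw / (5*ECe - ECiw)
LR = 1.2 / (5*3.0 - 1.2)
LR = 1.2 / 13.8000

0.0870


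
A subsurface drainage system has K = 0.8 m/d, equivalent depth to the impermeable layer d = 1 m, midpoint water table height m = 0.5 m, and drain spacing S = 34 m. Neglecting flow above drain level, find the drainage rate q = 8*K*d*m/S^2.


q = 8*K*d*m/S^2
q = 8*0.8*1*0.5/34^2
q = 3.2000 / 1156

0.0028 m/d


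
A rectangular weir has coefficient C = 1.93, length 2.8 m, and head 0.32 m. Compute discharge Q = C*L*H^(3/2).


Q = C * L * H^(3/2) = 1.93 * 2.8 * 0.32^1.5 = 1.93 * 2.8 * 0.181019

0.9782 m^3/s


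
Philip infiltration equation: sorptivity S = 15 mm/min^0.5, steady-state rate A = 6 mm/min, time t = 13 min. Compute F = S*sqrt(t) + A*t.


F = S*sqrt(t) + A*t
F = 15*sqrt(13) + 6*13
F = 15*3.605551 + 78

132.0833 mm


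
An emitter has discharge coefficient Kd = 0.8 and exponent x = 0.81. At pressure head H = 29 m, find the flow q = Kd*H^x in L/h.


q = Kd * H^x = 0.8 * 29^0.81 = 0.8 * 15.294750

12.2358 L/h


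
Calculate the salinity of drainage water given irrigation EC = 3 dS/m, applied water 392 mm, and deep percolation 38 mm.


EC_dw = EC_iw * D_iw / D_dw
EC_dw = 3 * 392 / 38
EC_dw = 1176 / 38

30.9474 dS/m


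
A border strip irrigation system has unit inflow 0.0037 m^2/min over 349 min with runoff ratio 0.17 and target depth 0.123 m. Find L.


L = q*t/((1+r)*Z)
L = 0.0037*349/((1+0.17)*0.123)
L = 1.2913/0.14391

8.9730 m


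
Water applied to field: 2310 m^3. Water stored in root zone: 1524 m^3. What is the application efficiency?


Ea = V_root / V_field * 100 = 1524 / 2310 * 100 = 65.9740%

65.9740 %


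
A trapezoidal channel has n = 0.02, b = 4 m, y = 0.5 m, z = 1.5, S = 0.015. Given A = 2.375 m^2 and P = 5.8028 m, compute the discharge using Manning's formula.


R = A/P = 2.375/5.8028 = 0.409285
Q = (1/0.02) * 2.375 * 0.409285^(2/3) * 0.015^0.5

8.0173 m^3/s


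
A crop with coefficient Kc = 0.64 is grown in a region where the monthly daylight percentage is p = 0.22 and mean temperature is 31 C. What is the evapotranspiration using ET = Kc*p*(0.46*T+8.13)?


ET = Kc * p * (0.46*T + 8.13)
ET = 0.64 * 0.22 * (0.46*31 + 8.13)
ET = 0.64 * 0.22 * 22.3900

3.1525 mm/day


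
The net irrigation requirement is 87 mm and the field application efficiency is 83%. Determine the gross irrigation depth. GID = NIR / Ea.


Ea = 83% = 0.83
GID = NIR / Ea = 87 / 0.83 = 104.8193 mm

104.8193 mm


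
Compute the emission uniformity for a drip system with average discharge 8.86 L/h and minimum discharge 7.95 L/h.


EU = (q_min/q_avg)*100 = (7.95/8.86)*100 = 89.7291%

89.7291 %


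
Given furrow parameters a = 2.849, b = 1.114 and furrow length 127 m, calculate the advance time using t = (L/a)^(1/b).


t = (L/a)^(1/b)
t = (127/2.849)^(1/1.114)
t = 44.577045^(1/1.114)

30.2240 min


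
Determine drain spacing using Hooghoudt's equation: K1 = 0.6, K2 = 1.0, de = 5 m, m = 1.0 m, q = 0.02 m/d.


S^2 = 8*K2*de*m/q + 4*K1*m^2/q
S^2 = 8*1.0*5*1.0/0.02 + 4*0.6*1.0^2/0.02
S = sqrt(2120.0000)

46.0435 m


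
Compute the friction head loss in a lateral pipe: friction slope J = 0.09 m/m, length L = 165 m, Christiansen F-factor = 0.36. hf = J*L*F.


hf = J * L * F = 0.09 * 165 * 0.36 = 5.3460 m

5.3460 m


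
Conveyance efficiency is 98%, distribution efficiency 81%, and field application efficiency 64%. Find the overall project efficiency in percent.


Ec = 0.98, Eb = 0.81, Ea = 0.64
E = 0.98 * 0.81 * 0.64 * 100 = 50.8032%

50.8032 %


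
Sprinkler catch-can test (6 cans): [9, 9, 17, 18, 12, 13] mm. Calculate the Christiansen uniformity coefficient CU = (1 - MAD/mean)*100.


mean = 13.000000 mm
MAD = 3.000000 mm
CU = (1 - 3.000000/13.000000)*100

76.9231 %


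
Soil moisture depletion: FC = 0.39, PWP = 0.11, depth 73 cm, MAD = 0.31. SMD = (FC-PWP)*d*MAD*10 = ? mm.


SMD = (FC - PWP) * d * MAD * 10
SMD = (0.39 - 0.11) * 73 * 0.31 * 10
SMD = 0.2800 * 73 * 0.31 * 10

63.3640 mm


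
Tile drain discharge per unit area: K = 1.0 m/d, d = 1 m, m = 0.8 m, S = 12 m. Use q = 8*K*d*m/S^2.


q = 8*K*d*m/S^2
q = 8*1.0*1*0.8/12^2
q = 6.4000 / 144

0.0444 m/d


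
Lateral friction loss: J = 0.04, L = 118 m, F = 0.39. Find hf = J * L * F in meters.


hf = J * L * F = 0.04 * 118 * 0.39 = 1.8408 m

1.8408 m


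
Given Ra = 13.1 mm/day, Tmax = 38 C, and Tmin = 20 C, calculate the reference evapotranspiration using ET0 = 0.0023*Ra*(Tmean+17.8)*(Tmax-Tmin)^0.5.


Tmean = (Tmax + Tmin)/2 = (38 + 20)/2 = 29.0
ET0 = 0.0023 * 13.1 * (29.0 + 17.8) * sqrt(38 - 20)
ET0 = 0.0023 * 13.1 * 46.8 * 4.242641

5.9825 mm/day


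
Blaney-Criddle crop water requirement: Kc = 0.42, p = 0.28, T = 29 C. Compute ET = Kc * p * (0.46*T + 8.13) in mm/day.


ET = Kc * p * (0.46*T + 8.13)
ET = 0.42 * 0.28 * (0.46*29 + 8.13)
ET = 0.42 * 0.28 * 21.4700

2.5249 mm/day


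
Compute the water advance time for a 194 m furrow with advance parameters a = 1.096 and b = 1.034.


t = (L/a)^(1/b)
t = (194/1.096)^(1/1.034)
t = 177.007299^(1/1.034)

149.3044 min


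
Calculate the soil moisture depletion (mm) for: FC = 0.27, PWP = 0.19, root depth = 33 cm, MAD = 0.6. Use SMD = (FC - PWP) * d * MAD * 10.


SMD = (FC - PWP) * d * MAD * 10
SMD = (0.27 - 0.19) * 33 * 0.6 * 10
SMD = 0.0800 * 33 * 0.6 * 10

15.8400 mm


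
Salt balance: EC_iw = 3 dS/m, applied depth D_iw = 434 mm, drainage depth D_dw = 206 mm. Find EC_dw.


EC_dw = EC_iw * D_iw / D_dw
EC_dw = 3 * 434 / 206
EC_dw = 1302 / 206

6.3204 dS/m


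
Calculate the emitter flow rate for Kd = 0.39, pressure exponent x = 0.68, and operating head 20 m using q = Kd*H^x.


q = Kd * H^x = 0.39 * 20^0.68 = 0.39 * 7.668323

2.9906 L/h


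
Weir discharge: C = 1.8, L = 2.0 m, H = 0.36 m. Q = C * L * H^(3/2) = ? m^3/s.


Q = C * L * H^(3/2) = 1.8 * 2.0 * 0.36^1.5 = 1.8 * 2.0 * 0.216000

0.7776 m^3/s


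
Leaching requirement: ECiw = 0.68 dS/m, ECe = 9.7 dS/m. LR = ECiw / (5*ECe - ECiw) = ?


LR = ECiw / (5*ECe - ECiw)
LR = 0.68 / (5*9.7 - 0.68)
LR = 0.68 / 47.8200

0.0142


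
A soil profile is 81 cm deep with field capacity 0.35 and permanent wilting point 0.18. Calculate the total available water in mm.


AWC = (FC - PWP) * d * 10
AWC = (0.35 - 0.18) * 81 * 10
AWC = 0.1700 * 81 * 10

137.7000 mm


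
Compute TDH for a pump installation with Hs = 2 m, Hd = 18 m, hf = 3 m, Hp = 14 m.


TDH = Hs + Hd + hf + Hp = 2 + 18 + 3 + 14 = 37

37 m


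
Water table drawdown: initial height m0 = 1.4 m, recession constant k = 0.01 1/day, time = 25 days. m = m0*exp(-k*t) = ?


m = m0 * exp(-k*t)
m = 1.4 * exp(-0.01 * 25)
m = 1.4 * exp(-0.2500)

1.0903 m


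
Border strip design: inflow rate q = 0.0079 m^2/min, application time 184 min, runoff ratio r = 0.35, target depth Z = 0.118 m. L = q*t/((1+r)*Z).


L = q*t/((1+r)*Z)
L = 0.0079*184/((1+0.35)*0.118)
L = 1.4536/0.1593

9.1249 m


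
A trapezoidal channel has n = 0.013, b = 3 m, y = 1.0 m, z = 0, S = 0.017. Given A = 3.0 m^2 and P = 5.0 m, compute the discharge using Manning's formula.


R = A/P = 3.0/5.0 = 0.600000
Q = (1/0.013) * 3.0 * 0.600000^(2/3) * 0.017^0.5

21.4044 m^3/s


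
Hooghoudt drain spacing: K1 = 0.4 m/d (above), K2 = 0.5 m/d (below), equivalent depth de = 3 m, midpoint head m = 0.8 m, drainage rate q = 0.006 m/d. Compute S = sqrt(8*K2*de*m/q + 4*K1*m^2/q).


S^2 = 8*K2*de*m/q + 4*K1*m^2/q
S^2 = 8*0.5*3*0.8/0.006 + 4*0.4*0.8^2/0.006
S = sqrt(1770.6667)

42.0793 m


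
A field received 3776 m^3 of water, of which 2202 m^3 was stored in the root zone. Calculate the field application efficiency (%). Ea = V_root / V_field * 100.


Ea = V_root / V_field * 100 = 2202 / 3776 * 100 = 58.3157%

58.3157 %


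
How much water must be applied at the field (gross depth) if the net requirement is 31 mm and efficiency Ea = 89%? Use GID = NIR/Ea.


Ea = 89% = 0.89
GID = NIR / Ea = 31 / 0.89 = 34.8315 mm

34.8315 mm


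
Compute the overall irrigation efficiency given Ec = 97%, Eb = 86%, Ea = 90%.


Ec = 0.97, Eb = 0.86, Ea = 0.9
E = 0.97 * 0.86 * 0.9 * 100 = 75.0780%

75.0780 %


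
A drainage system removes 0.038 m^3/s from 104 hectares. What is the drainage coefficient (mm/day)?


DC = Q * 86400 / (A * 10000) * 1000
DC = 0.038 * 86400 / (104 * 10000) * 1000
DC = 3283200.0000 / 1040000

3.1569 mm/day


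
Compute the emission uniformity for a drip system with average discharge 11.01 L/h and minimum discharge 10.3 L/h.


EU = (q_min/q_avg)*100 = (10.3/11.01)*100 = 93.5513%

93.5513 %


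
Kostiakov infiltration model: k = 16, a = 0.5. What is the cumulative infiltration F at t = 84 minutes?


F = k * t^a = 16 * 84^0.5
F = 16 * 9.165151

146.6424 mm


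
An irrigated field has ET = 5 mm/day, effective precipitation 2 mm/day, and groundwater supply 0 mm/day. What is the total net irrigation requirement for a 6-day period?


Daily deficit = ET - Pe - GW = 5 - 2 - 0 = 3 mm/day
NIR = 3 * 6 = 18 mm

18.0000 mm


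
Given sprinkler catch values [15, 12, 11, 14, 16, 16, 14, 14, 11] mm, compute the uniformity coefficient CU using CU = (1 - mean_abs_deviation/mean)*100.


mean = 13.666667 mm
MAD = 1.555556 mm
CU = (1 - 1.555556/13.666667)*100

88.6179 %


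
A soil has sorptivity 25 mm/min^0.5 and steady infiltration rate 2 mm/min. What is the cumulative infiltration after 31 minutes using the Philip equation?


F = S*sqrt(t) + A*t
F = 25*sqrt(31) + 2*31
F = 25*5.567764 + 62

201.1941 mm


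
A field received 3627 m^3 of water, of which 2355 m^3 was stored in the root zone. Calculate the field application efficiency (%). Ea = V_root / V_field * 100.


Ea = V_root / V_field * 100 = 2355 / 3627 * 100 = 64.9297%

64.9297 %


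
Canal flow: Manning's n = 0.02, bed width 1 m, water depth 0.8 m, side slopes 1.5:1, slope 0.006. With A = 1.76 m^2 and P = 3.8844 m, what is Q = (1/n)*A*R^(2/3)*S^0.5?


R = A/P = 1.76/3.8844 = 0.453094
Q = (1/0.02) * 1.76 * 0.453094^(2/3) * 0.006^0.5

4.0212 m^3/s


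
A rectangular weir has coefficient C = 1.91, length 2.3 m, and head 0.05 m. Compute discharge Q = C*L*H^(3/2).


Q = C * L * H^(3/2) = 1.91 * 2.3 * 0.05^1.5 = 1.91 * 2.3 * 0.011180

0.0491 m^3/s


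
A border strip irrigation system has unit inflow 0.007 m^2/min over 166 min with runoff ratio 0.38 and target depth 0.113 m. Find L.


L = q*t/((1+r)*Z)
L = 0.007*166/((1+0.38)*0.113)
L = 1.162/0.15594

7.4516 m


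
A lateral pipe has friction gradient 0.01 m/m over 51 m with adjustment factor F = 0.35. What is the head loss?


hf = J * L * F = 0.01 * 51 * 0.35 = 0.1785 m

0.1785 m


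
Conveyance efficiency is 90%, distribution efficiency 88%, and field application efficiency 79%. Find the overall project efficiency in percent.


Ec = 0.9, Eb = 0.88, Ea = 0.79
E = 0.9 * 0.88 * 0.79 * 100 = 62.5680%

62.5680 %


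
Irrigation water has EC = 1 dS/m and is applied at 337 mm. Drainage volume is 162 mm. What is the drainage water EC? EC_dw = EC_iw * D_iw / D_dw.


EC_dw = EC_iw * D_iw / D_dw
EC_dw = 1 * 337 / 162
EC_dw = 337 / 162

2.0802 dS/m


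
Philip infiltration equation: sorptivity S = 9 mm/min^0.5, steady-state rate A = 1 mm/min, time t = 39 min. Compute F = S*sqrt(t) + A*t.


F = S*sqrt(t) + A*t
F = 9*sqrt(39) + 1*39
F = 9*6.244998 + 39

95.2050 mm


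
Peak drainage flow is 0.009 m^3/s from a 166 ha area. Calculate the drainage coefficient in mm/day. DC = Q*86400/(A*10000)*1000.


DC = Q * 86400 / (A * 10000) * 1000
DC = 0.009 * 86400 / (166 * 10000) * 1000
DC = 777600.0000 / 1660000

0.4684 mm/day


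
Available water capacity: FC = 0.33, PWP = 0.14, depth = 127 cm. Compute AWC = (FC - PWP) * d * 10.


AWC = (FC - PWP) * d * 10
AWC = (0.33 - 0.14) * 127 * 10
AWC = 0.1900 * 127 * 10

241.3000 mm


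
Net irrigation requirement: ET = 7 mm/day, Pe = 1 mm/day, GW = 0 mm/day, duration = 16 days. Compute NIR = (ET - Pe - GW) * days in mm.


Daily deficit = ET - Pe - GW = 7 - 1 - 0 = 6 mm/day
NIR = 6 * 16 = 96 mm

96.0000 mm


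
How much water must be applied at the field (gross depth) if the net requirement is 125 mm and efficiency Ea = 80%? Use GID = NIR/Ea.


Ea = 80% = 0.8
GID = NIR / Ea = 125 / 0.8 = 156.2500 mm

156.2500 mm


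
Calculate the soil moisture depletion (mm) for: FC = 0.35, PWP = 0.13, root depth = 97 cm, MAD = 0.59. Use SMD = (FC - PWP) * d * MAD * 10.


SMD = (FC - PWP) * d * MAD * 10
SMD = (0.35 - 0.13) * 97 * 0.59 * 10
SMD = 0.2200 * 97 * 0.59 * 10

125.9060 mm


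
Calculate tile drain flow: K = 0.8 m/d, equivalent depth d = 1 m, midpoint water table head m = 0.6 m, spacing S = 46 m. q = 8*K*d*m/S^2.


q = 8*K*d*m/S^2
q = 8*0.8*1*0.6/46^2
q = 3.8400 / 2116

0.0018 m/d


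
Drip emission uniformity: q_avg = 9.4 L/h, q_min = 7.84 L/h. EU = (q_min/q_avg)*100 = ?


EU = (q_min/q_avg)*100 = (7.84/9.4)*100 = 83.4043%

83.4043 %


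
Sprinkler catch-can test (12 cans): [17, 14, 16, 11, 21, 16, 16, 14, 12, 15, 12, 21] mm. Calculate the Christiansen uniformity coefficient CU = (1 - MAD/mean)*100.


mean = 15.416667 mm
MAD = 2.416667 mm
CU = (1 - 2.416667/15.416667)*100

84.3243 %


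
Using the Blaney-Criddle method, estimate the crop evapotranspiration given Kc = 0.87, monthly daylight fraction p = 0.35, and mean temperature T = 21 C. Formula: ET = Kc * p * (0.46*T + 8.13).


ET = Kc * p * (0.46*T + 8.13)
ET = 0.87 * 0.35 * (0.46*21 + 8.13)
ET = 0.87 * 0.35 * 17.7900

5.4171 mm/day


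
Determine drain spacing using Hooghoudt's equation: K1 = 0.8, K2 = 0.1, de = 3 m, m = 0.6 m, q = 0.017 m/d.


S^2 = 8*K2*de*m/q + 4*K1*m^2/q
S^2 = 8*0.1*3*0.6/0.017 + 4*0.8*0.6^2/0.017
S = sqrt(152.4706)

12.3479 m


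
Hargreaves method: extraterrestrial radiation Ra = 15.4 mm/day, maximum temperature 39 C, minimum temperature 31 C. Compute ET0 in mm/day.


Tmean = (Tmax + Tmin)/2 = (39 + 31)/2 = 35.0
ET0 = 0.0023 * 15.4 * (35.0 + 17.8) * sqrt(39 - 31)
ET0 = 0.0023 * 15.4 * 52.8 * 2.828427

5.2897 mm/day


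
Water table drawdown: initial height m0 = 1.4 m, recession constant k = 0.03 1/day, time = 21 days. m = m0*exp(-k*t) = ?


m = m0 * exp(-k*t)
m = 1.4 * exp(-0.03 * 21)
m = 1.4 * exp(-0.6300)

0.7456 m


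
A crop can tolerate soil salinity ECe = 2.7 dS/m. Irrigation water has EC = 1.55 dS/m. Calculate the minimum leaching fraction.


LR = ECiw / (5*ECe - ECiw)
LR = 1.55 / (5*2.7 - 1.55)
LR = 1.55 / 11.9500

0.1297


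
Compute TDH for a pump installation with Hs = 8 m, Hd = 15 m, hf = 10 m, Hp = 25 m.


TDH = Hs + Hd + hf + Hp = 8 + 15 + 10 + 25 = 58

58 m


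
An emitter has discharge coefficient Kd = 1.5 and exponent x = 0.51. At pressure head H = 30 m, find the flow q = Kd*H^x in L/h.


q = Kd * H^x = 1.5 * 30^0.51 = 1.5 * 5.666721

8.5001 L/h


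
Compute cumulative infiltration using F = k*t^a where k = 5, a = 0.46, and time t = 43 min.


F = k * t^a = 5 * 43^0.46
F = 5 * 5.641512

28.2076 mm


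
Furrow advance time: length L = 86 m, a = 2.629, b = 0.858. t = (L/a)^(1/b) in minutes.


t = (L/a)^(1/b)
t = (86/2.629)^(1/0.858)
t = 32.712058^(1/0.858)

58.2631 min


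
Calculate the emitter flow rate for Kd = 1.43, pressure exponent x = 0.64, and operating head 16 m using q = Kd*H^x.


q = Kd * H^x = 1.43 * 16^0.64 = 1.43 * 5.897077

8.4328 L/h


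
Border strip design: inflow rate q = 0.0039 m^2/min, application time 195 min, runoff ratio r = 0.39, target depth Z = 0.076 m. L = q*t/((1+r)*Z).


L = q*t/((1+r)*Z)
L = 0.0039*195/((1+0.39)*0.076)
L = 0.7605/0.10564

7.1990 m
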